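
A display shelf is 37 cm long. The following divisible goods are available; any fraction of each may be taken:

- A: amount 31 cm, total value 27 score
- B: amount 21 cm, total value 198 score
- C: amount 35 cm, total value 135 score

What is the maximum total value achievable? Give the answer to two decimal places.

Take in order of value per unit:
- B (198/21 per unit): all 21 → value 198, running total 198.00
- C (135/35 per unit): 16 of 35 → value 16×135/35 = 61.7143, running total 259.71
Total 259.71.

259.71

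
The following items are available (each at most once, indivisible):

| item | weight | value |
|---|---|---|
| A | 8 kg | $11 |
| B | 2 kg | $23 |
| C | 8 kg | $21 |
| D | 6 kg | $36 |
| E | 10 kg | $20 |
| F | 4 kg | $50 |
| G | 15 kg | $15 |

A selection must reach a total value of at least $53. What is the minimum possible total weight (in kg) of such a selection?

Subsets with value ≥ 53, sorted by total weight:
- B+F: weight 6, value 73
- B+D: weight 8, value 59
- D+F: weight 10, value 86
- B+D+F: weight 12, value 109
Minimum weight: 6 kg.

6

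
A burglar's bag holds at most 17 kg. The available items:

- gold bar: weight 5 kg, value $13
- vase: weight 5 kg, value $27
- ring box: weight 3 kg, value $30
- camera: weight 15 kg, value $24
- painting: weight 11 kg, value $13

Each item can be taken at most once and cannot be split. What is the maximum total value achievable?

Check high-value combinations within 17 kg:
- gold bar+vase+ring box: weight 5+5+3=13, value 13+27+30=70
- vase+ring box: weight 5+3=8, value 27+30=57
- gold bar+ring box: weight 5+3=8, value 13+30=43
- ring box+painting: weight 3+11=14, value 30+13=43
Best: $70.

$70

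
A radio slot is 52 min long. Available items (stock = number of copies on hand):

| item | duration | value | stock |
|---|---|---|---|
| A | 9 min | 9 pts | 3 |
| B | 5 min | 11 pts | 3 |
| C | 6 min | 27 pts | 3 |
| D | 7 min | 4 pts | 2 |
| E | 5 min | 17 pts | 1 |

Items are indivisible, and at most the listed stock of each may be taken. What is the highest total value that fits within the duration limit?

140 pts

Best selections within duration 52 and stock limits:
- 1×A + 3×B + 3×C + 1×E: duration 47, value 140
- 3×B + 3×C + 2×D + 1×E: duration 52, value 139
- 2×A + 2×B + 3×C + 1×E: duration 51, value 138
Best: 140 pts.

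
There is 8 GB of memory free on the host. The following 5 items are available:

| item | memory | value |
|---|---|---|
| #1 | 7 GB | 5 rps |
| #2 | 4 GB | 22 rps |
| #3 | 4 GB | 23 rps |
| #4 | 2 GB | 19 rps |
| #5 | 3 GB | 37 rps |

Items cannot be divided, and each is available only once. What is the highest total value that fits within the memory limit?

Check high-value combinations within 8 GB:
- #3+#5: memory 4+3=7, value 23+37=60
- #2+#5: memory 4+3=7, value 22+37=59
- #4+#5: memory 2+3=5, value 19+37=56
- #2+#3: memory 4+4=8, value 22+23=45
Best: 60 rps.

60 rps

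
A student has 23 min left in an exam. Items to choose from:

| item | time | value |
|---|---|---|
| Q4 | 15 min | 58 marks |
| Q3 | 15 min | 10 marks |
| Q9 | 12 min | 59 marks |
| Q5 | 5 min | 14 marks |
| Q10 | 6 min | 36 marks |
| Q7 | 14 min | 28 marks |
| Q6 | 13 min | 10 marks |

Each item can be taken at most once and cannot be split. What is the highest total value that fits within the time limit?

This is a 0/1 knapsack; check combinations near the capacity.
- Q9+Q5+Q10: time 12+5+6=23, value 59+14+36=109
- Q9+Q10: time 12+6=18, value 59+36=95
- Q4+Q10: time 15+6=21, value 58+36=94
- Q9+Q5: time 12+5=17, value 59+14=73
- Q4+Q5: time 15+5=20, value 58+14=72
Best: 109 marks.

109 marks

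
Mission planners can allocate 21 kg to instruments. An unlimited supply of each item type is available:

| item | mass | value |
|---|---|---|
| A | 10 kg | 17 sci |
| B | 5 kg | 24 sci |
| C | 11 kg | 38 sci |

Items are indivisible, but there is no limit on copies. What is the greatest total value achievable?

Best value-per-unit is B at 24/5, and filling with it alone uses mass 4×5=20. No mix of the others beats 4×24 = 96.

96 sci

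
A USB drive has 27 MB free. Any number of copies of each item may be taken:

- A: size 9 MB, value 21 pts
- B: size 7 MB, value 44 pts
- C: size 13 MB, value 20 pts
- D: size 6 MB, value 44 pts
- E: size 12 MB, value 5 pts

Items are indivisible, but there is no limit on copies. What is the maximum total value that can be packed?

Best value-per-unit is D at 44/6; filling with it alone gives 4×44 = 176.
Optimal mix: 3×B + 1×D → size 27, value 176.

176 pts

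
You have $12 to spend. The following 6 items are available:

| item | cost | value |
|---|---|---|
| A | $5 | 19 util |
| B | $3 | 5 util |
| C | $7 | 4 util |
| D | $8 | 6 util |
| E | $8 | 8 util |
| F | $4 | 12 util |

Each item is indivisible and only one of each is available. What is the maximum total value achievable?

Check high-value combinations within $12:
- A+B+F: cost 5+3+4=12, value 19+5+12=36
- A+F: cost 5+4=9, value 19+12=31
- A+B: cost 5+3=8, value 19+5=24
Best: 36 util.

36 util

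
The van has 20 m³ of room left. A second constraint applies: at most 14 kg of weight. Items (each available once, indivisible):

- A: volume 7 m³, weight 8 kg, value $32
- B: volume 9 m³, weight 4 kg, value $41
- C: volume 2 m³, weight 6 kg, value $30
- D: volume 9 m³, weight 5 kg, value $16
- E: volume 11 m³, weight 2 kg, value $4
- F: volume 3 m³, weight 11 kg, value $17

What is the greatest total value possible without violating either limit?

$73

Feasible sets respecting both limits:
- A+B: volume 16, weight 12, value 73
- B+C: volume 11, weight 10, value 71
- A+C: volume 9, weight 14, value 62
Best: $73.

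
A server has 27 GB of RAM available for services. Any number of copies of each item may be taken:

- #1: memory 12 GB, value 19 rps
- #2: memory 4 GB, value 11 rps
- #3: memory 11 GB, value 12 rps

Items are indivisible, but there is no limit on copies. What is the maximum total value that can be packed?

Best value-per-unit is #2 at 11/4, and filling with it alone uses memory 6×4=24. No mix of the others beats 6×11 = 66.

66 rps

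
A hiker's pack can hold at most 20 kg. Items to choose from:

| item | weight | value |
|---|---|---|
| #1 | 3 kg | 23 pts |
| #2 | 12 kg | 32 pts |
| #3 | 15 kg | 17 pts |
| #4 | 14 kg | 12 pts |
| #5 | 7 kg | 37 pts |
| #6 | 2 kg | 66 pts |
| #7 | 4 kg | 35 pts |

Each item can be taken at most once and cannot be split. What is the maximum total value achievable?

161 pts

This is a 0/1 knapsack; check combinations near the capacity.
- #1+#5+#6+#7: weight 3+7+2+4=16, value 23+37+66+35=161
- #5+#6+#7: weight 7+2+4=13, value 37+66+35=138
- #2+#6+#7: weight 12+2+4=18, value 32+66+35=133
- #1+#5+#6: weight 3+7+2=12, value 23+37+66=126
Best: 161 pts.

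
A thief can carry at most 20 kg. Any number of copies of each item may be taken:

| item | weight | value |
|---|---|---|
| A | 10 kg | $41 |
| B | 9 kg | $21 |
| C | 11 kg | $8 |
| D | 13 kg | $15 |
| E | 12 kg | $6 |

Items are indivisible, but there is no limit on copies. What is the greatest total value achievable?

Best value-per-unit is A at 41/10, and filling with it alone uses weight 2×10=20. No mix of the others beats 2×41 = 82.

$82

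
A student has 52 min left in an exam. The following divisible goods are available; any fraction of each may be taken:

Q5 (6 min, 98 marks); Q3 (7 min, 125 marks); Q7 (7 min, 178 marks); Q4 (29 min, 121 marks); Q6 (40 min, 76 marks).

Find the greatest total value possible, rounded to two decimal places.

Take in order of value per unit:
- Q7 (178/7 per unit): all 7 → value 178, running total 178.00
- Q3 (125/7 per unit): all 7 → value 125, running total 303.00
- Q5 (98/6 per unit): all 6 → value 98, running total 401.00
- Q4 (121/29 per unit): all 29 → value 121, running total 522.00
- Q6 (76/40 per unit): 3 of 40 → value 3×76/40 = 5.7000, running total 527.70
Total 527.70.

527.70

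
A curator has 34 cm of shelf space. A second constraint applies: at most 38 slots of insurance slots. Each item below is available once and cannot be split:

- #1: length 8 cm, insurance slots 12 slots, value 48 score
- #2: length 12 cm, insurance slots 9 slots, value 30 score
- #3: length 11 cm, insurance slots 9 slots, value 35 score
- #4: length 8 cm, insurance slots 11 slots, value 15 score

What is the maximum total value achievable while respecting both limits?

Feasible sets respecting both limits:
- #1+#2+#3: length 31, insurance slots 30, value 113
- #1+#3+#4: length 27, insurance slots 32, value 98
- #1+#2+#4: length 28, insurance slots 32, value 93
- #1+#3: length 19, insurance slots 21, value 83
Best: 113 score.

113 score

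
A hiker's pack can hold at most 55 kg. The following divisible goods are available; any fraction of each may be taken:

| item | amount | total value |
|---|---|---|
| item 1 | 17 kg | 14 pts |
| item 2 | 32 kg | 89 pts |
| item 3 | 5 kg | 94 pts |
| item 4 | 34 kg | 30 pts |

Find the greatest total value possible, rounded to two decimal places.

198.88

Take in order of value per unit:
- item 3 (94/5 per unit): all 5 → value 94, running total 94.00
- item 2 (89/32 per unit): all 32 → value 89, running total 183.00
- item 4 (30/34 per unit): 18 of 34 → value 18×30/34 = 15.8824, running total 198.88
Total 198.88.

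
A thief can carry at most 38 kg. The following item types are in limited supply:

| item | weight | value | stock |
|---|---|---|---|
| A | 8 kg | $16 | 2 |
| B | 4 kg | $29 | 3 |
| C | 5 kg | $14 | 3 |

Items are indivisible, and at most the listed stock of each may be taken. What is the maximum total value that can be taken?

Best selections within weight 38 and stock limits:
- 2×A + 3×B + 2×C: weight 38, value 147
- 1×A + 3×B + 3×C: weight 35, value 145
Best: $147.

$147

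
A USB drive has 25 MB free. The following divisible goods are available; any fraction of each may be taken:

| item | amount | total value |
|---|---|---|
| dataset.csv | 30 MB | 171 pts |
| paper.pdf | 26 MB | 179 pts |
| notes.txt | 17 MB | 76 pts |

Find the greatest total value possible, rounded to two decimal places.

Take in order of value per unit:
- paper.pdf (179/26 per unit): 25 of 26 → value 25×179/26 = 172.1154, running total 172.12
Total 172.12.

172.12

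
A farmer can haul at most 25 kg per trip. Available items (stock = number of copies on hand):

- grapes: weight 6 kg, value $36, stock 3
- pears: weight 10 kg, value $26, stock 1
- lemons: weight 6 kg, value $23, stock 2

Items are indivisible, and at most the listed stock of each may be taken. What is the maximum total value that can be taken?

$131

Top feasible selections:
- 3×grapes + 1×lemons: weight 24, value 131
- 2×grapes + 2×lemons: weight 24, value 118
- 3×grapes: weight 18, value 108
Best: $131.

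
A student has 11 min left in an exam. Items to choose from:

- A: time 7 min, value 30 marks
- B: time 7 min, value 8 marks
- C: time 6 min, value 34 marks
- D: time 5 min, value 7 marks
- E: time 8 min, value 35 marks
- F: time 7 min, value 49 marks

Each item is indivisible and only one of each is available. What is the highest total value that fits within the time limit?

49 marks

Check high-value combinations within 11 min:
- F: time 7, value 49
- C+D: time 6+5=11, value 34+7=41
- E: time 8, value 35
Best: 49 marks.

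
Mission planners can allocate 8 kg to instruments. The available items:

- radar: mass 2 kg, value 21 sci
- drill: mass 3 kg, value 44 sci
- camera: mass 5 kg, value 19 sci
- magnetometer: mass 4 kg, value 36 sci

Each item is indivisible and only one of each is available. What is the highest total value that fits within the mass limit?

Check high-value combinations within 8 kg:
- drill+magnetometer: mass 3+4=7, value 44+36=80
- radar+drill: mass 2+3=5, value 21+44=65
- drill+camera: mass 3+5=8, value 44+19=63
Best: 80 sci.

80 sci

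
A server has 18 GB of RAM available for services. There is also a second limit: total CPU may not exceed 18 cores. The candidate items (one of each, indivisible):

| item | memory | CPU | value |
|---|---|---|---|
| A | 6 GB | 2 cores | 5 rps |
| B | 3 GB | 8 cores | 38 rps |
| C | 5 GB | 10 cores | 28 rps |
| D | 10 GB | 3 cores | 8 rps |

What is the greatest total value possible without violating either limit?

66 rps

Feasible sets respecting both limits:
- B+C: memory 8, CPU 18, value 66
- B+D: memory 13, CPU 11, value 46
- A+B: memory 9, CPU 10, value 43
- B: memory 3, CPU 8, value 38
Best: 66 rps.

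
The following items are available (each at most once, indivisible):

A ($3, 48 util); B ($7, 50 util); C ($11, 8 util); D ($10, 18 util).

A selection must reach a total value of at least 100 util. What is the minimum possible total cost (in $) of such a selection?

Subsets with value ≥ 100, sorted by total cost:
- A+B+D: cost 20, value 116
- A+B+C: cost 21, value 106
- A+B+C+D: cost 31, value 124
Minimum cost: 20 $.

20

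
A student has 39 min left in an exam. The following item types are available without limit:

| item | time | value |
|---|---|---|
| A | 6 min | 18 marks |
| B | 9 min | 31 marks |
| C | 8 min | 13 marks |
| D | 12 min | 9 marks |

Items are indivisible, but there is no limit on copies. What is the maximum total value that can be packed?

Best value-per-unit is B at 31/9; filling with it alone gives 4×31 = 124.
Optimal mix: 2×A + 3×B → time 39, value 129.

129 marks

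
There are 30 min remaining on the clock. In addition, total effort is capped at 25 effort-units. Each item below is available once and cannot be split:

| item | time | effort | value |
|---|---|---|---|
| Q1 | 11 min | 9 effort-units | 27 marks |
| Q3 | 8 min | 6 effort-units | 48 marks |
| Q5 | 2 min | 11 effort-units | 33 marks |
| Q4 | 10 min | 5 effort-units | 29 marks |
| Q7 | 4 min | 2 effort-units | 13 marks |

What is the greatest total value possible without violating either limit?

Feasible sets respecting both limits:
- Q3+Q5+Q4+Q7: time 24, effort 24, value 123
- Q3+Q5+Q4: time 20, effort 22, value 110
- Q1+Q3+Q4: time 29, effort 20, value 104
Best: 123 marks.

123 marks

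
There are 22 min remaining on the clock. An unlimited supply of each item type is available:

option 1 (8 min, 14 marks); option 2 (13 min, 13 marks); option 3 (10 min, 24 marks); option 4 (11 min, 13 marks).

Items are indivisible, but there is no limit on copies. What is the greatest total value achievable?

Best value-per-unit is option 3 at 24/10, and filling with it alone uses time 2×10=20. No mix of the others beats 2×24 = 48.

48 marks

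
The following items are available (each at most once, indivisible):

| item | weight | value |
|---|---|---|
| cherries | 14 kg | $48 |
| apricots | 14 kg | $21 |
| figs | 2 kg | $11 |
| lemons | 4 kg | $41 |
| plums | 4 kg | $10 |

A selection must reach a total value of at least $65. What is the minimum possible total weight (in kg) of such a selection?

Subsets with value ≥ 65, sorted by total weight:
- cherries+lemons: weight 18, value 89
- cherries+figs+lemons: weight 20, value 100
- apricots+figs+lemons: weight 20, value 73
Minimum weight: 18 kg.

18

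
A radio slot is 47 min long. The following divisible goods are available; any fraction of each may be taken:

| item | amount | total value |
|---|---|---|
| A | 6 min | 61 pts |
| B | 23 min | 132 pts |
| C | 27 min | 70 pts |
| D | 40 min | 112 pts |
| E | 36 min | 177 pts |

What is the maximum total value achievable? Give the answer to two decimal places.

Take in order of value per unit:
- A (61/6 per unit): all 6 → value 61, running total 61.00
- B (132/23 per unit): all 23 → value 132, running total 193.00
- E (177/36 per unit): 18 of 36 → value 18×177/36 = 88.5000, running total 281.50
Total 281.50.

281.50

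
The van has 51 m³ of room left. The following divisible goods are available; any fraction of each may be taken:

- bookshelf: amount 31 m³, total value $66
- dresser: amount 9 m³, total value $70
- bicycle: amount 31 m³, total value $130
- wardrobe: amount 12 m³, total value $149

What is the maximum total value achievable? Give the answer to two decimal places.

344.81

Take in order of value per unit:
- wardrobe (149/12 per unit): all 12 → value 149, running total 149.00
- dresser (70/9 per unit): all 9 → value 70, running total 219.00
- bicycle (130/31 per unit): 30 of 31 → value 30×130/31 = 125.8065, running total 344.81
Total 344.81.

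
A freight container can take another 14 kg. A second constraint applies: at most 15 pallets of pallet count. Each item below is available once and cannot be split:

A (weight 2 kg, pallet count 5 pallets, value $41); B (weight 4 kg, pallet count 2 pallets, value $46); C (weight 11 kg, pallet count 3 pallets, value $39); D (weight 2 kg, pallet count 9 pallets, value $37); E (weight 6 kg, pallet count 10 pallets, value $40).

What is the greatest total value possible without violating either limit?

Feasible sets respecting both limits:
- A+B: weight 6, pallet count 7, value 87
- B+E: weight 10, pallet count 12, value 86
- B+D: weight 6, pallet count 11, value 83
- A+E: weight 8, pallet count 15, value 81
Best: $87.

$87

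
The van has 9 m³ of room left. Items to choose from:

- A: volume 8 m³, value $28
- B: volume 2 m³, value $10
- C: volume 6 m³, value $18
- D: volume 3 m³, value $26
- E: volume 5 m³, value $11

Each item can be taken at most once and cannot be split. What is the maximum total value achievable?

$44

Check high-value combinations within 9 m³:
- C+D: volume 6+3=9, value 18+26=44
- D+E: volume 3+5=8, value 26+11=37
- B+D: volume 2+3=5, value 10+26=36
- A: volume 8, value 28
Best: $44.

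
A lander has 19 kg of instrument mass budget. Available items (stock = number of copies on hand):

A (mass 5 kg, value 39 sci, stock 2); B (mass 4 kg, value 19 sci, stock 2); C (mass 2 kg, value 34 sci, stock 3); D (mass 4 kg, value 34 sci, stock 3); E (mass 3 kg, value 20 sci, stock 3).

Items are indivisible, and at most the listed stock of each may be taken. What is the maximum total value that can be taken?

Best selections within mass 19 and stock limits:
- 1×A + 3×C + 2×D: mass 19, value 209
- 3×C + 3×D: mass 18, value 204
- 2×A + 3×C + 1×E: mass 19, value 200
- 3×C + 1×D + 3×E: mass 19, value 196
Best: 209 sci.

209 sci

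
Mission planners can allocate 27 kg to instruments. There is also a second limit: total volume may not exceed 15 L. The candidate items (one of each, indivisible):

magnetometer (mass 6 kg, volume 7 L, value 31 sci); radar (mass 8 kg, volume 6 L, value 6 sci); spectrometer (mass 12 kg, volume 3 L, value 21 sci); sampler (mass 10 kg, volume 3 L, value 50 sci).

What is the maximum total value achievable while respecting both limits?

Feasible sets respecting both limits:
- magnetometer+sampler: mass 16, volume 10, value 81
- spectrometer+sampler: mass 22, volume 6, value 71
- radar+sampler: mass 18, volume 9, value 56
Best: 81 sci.

81 sci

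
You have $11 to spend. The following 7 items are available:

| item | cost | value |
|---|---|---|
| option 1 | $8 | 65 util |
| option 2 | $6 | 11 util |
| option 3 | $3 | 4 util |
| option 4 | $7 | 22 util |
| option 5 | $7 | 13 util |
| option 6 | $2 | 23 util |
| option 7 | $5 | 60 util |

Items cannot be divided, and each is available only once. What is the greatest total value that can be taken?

This is a 0/1 knapsack; check combinations near the capacity.
- option 1+option 6: cost 8+2=10, value 65+23=88
- option 3+option 6+option 7: cost 3+2+5=10, value 4+23+60=87
- option 6+option 7: cost 2+5=7, value 23+60=83
- option 2+option 7: cost 6+5=11, value 11+60=71
- option 1+option 3: cost 8+3=11, value 65+4=69
Best: 88 util.

88 util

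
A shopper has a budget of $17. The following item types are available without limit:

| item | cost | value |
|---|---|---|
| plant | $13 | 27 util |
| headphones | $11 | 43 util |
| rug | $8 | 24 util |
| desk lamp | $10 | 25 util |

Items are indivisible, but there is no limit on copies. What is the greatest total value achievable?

Best value-per-unit is headphones at 43/11; filling with it alone gives 1×43 = 43.
Optimal mix: 2×rug → cost 16, value 48.

48 util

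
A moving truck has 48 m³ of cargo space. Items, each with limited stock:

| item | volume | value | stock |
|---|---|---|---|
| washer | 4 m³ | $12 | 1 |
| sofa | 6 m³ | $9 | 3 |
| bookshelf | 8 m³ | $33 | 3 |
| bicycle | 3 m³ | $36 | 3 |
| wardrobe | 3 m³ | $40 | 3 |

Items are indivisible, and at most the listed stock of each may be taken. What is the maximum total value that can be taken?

Best selections within volume 48 and stock limits:
- 1×washer + 3×bookshelf + 3×bicycle + 3×wardrobe: volume 46, value 339
- 1×sofa + 3×bookshelf + 3×bicycle + 3×wardrobe: volume 48, value 336
- 3×bookshelf + 3×bicycle + 3×wardrobe: volume 42, value 327
- 1×washer + 1×sofa + 2×bookshelf + 3×bicycle + 3×wardrobe: volume 44, value 315
Best: $339.

$339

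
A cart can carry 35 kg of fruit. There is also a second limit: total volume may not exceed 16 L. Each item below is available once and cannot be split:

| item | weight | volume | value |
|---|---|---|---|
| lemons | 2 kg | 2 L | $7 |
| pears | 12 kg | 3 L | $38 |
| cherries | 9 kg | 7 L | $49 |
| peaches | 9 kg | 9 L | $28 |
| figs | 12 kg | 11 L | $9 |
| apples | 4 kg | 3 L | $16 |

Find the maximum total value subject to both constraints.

Feasible sets respecting both limits:
- lemons+pears+cherries+apples: weight 27, volume 15, value 110
- pears+cherries+apples: weight 25, volume 13, value 103
- lemons+pears+cherries: weight 23, volume 12, value 94
Best: $110.

$110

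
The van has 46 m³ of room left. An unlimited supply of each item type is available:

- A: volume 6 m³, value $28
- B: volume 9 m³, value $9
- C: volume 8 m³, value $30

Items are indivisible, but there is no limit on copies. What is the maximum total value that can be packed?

Best value-per-unit is A at 28/6; filling with it alone gives 7×28 = 196.
Optimal mix: 5×A + 2×C → volume 46, value 200.

$200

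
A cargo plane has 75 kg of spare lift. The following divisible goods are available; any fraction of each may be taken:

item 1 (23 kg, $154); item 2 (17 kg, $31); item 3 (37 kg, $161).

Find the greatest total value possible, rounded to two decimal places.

342.35

Take in order of value per unit:
- item 1 (154/23 per unit): all 23 → value 154, running total 154.00
- item 3 (161/37 per unit): all 37 → value 161, running total 315.00
- item 2 (31/17 per unit): 15 of 17 → value 15×31/17 = 27.3529, running total 342.35
Total 342.35.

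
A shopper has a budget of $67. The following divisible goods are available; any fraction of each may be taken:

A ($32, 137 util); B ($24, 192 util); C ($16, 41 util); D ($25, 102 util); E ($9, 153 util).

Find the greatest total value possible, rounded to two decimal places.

490.16

Take in order of value per unit:
- E (153/9 per unit): all 9 → value 153, running total 153.00
- B (192/24 per unit): all 24 → value 192, running total 345.00
- A (137/32 per unit): all 32 → value 137, running total 482.00
- D (102/25 per unit): 2 of 25 → value 2×102/25 = 8.1600, running total 490.16
Total 490.16.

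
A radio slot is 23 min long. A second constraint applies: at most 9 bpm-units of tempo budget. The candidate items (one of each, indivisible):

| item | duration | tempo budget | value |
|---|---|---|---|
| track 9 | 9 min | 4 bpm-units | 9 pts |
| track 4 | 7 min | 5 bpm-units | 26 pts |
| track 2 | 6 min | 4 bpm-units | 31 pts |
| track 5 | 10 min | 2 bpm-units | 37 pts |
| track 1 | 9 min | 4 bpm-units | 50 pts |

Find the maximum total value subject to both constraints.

87 pts

Feasible sets respecting both limits:
- track 5+track 1: duration 19, tempo budget 6, value 87
- track 2+track 1: duration 15, tempo budget 8, value 81
- track 4+track 1: duration 16, tempo budget 9, value 76
- track 2+track 5: duration 16, tempo budget 6, value 68
Best: 87 pts.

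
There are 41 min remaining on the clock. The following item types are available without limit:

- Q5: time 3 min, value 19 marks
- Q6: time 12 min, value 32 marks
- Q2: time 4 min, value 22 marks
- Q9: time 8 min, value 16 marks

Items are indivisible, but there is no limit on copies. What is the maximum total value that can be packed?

Best value-per-unit is Q5 at 19/3; filling with it alone gives 13×19 = 247.
Optimal mix: 11×Q5 + 2×Q2 → time 41, value 253.

253 marks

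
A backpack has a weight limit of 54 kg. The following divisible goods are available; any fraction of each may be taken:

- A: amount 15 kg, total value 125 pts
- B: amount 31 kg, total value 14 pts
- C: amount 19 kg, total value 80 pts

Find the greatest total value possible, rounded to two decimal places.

Take in order of value per unit:
- A (125/15 per unit): all 15 → value 125, running total 125.00
- C (80/19 per unit): all 19 → value 80, running total 205.00
- B (14/31 per unit): 20 of 31 → value 20×14/31 = 9.0323, running total 214.03
Total 214.03.

214.03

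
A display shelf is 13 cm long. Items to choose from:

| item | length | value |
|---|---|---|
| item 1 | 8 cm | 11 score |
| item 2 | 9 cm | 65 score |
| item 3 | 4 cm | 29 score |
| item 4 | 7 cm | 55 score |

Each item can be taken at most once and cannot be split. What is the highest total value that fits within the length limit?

Check high-value combinations within 13 cm:
- item 2+item 3: length 9+4=13, value 65+29=94
- item 3+item 4: length 4+7=11, value 29+55=84
- item 2: length 9, value 65
- item 4: length 7, value 55
- item 1+item 3: length 8+4=12, value 11+29=40
Best: 94 score.

94 score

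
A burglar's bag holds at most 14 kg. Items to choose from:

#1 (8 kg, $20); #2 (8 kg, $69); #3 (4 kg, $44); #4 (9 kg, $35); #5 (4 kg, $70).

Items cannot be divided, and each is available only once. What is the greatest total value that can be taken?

$139

Check high-value combinations within 14 kg:
- #2+#5: weight 8+4=12, value 69+70=139
- #3+#5: weight 4+4=8, value 44+70=114
- #2+#3: weight 8+4=12, value 69+44=113
Best: $139.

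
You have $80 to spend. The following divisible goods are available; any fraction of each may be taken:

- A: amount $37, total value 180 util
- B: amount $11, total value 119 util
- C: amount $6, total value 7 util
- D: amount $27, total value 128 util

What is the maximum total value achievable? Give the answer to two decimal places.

432.83

Take in order of value per unit:
- B (119/11 per unit): all 11 → value 119, running total 119.00
- A (180/37 per unit): all 37 → value 180, running total 299.00
- D (128/27 per unit): all 27 → value 128, running total 427.00
- C (7/6 per unit): 5 of 6 → value 5×7/6 = 5.8333, running total 432.83
Total 432.83.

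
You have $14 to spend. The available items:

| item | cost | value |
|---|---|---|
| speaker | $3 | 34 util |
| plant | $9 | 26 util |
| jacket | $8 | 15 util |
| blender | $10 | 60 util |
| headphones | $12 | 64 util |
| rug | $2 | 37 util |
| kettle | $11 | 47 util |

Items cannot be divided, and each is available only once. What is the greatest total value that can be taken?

101 util

Check high-value combinations within $14:
- headphones+rug: cost 12+2=14, value 64+37=101
- blender+rug: cost 10+2=12, value 60+37=97
- speaker+plant+rug: cost 3+9+2=14, value 34+26+37=97
Best: 101 util.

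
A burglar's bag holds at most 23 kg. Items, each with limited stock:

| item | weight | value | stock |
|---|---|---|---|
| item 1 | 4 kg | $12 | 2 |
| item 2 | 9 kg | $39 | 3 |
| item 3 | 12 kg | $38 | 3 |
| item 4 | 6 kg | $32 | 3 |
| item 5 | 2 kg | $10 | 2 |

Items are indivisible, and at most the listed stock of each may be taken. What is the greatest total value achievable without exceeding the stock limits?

Top feasible selections:
- 3×item 4 + 2×item 5: weight 22, value 116
- 1×item 2 + 2×item 4 + 1×item 5: weight 23, value 113
- 1×item 1 + 3×item 4: weight 22, value 108
Best: $116.

$116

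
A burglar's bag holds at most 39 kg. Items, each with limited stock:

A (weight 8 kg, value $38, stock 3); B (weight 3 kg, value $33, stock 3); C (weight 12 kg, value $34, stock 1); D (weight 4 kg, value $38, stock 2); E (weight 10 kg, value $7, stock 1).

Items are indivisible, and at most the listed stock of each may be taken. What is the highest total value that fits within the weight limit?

$256

Top feasible selections:
- 3×A + 2×B + 2×D: weight 38, value 256
- 2×A + 3×B + 2×D: weight 33, value 251
- 3×A + 3×B + 1×D: weight 37, value 251
Best: $256.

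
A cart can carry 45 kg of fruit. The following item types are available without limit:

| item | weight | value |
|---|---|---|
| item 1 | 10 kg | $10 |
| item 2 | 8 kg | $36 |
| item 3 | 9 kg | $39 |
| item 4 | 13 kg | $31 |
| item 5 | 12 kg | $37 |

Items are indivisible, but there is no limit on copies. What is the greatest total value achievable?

Best value-per-unit is item 2 at 36/8; filling with it alone gives 5×36 = 180.
Optimal mix: 5×item 3 → weight 45, value 195.

$195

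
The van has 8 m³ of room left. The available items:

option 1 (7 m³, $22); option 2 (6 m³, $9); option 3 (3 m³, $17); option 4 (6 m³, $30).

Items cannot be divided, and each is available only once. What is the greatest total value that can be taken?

$30

Check high-value combinations within 8 m³:
- option 4: volume 6, value 30
- option 1: volume 7, value 22
- option 3: volume 3, value 17
- option 2: volume 6, value 9
Best: $30.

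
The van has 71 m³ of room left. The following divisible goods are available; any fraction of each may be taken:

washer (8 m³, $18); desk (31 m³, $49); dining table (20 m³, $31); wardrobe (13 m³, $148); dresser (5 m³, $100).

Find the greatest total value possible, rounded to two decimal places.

Take in order of value per unit:
- dresser (100/5 per unit): all 5 → value 100, running total 100.00
- wardrobe (148/13 per unit): all 13 → value 148, running total 248.00
- washer (18/8 per unit): all 8 → value 18, running total 266.00
- desk (49/31 per unit): all 31 → value 49, running total 315.00
- dining table (31/20 per unit): 14 of 20 → value 14×31/20 = 21.7000, running total 336.70
Total 336.70.

336.70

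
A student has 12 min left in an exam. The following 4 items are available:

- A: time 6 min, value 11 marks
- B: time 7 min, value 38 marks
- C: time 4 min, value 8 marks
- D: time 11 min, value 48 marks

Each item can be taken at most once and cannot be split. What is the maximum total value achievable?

48 marks

Check high-value combinations within 12 min:
- D: time 11, value 48
- B+C: time 7+4=11, value 38+8=46
- B: time 7, value 38
Best: 48 marks.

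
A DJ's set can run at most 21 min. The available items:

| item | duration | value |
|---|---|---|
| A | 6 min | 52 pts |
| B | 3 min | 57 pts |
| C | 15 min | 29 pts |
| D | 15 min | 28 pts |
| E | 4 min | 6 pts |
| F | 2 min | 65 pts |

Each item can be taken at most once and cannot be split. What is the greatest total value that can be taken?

Check high-value combinations within 21 min:
- A+B+E+F: duration 6+3+4+2=15, value 52+57+6+65=180
- A+B+F: duration 6+3+2=11, value 52+57+65=174
- B+C+F: duration 3+15+2=20, value 57+29+65=151
Best: 180 pts.

180 pts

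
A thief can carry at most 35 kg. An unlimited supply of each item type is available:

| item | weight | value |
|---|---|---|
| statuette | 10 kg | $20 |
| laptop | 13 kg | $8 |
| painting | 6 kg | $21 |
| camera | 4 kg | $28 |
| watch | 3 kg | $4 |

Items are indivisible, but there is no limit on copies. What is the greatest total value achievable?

$228

Best value-per-unit is camera at 28/4; filling with it alone gives 8×28 = 224.
Optimal mix: 8×camera + 1×watch → weight 35, value 228.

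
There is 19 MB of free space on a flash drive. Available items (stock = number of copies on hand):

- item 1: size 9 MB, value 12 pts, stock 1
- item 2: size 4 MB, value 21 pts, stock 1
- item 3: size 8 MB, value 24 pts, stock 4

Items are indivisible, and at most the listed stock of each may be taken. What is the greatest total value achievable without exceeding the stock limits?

Top feasible selections:
- 2×item 3: size 16, value 48
- 1×item 2 + 1×item 3: size 12, value 45
- 1×item 1 + 1×item 3: size 17, value 36
- 1×item 1 + 1×item 2: size 13, value 33
Best: 48 pts.

48 pts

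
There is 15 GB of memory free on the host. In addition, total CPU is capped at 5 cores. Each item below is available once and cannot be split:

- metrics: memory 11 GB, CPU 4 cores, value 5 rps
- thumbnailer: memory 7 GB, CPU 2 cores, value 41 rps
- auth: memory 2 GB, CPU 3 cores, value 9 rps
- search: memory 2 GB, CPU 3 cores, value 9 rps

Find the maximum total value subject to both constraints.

50 rps

Feasible sets respecting both limits:
- thumbnailer+auth: memory 9, CPU 5, value 50
- thumbnailer+search: memory 9, CPU 5, value 50
- thumbnailer: memory 7, CPU 2, value 41
- auth: memory 2, CPU 3, value 9
Best: 50 rps.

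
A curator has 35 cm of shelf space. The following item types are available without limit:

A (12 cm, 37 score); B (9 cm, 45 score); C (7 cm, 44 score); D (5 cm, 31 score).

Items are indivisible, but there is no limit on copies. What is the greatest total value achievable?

Best value-per-unit is C at 44/7, and filling with it alone uses length 5×7=35. No mix of the others beats 5×44 = 220.

220 score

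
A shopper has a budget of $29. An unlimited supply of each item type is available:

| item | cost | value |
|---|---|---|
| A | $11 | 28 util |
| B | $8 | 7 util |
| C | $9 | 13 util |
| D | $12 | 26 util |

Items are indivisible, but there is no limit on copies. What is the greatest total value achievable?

Best value-per-unit is A at 28/11, and filling with it alone uses cost 2×11=22. No mix of the others beats 2×28 = 56.

56 util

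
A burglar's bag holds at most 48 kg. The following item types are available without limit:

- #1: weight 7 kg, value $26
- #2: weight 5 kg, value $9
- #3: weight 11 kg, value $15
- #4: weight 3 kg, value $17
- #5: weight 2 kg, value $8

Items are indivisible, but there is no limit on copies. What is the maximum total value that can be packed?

Best value-per-unit is #4 at 17/3, and filling with it alone uses weight 16×3=48. No mix of the others beats 16×17 = 272.

$272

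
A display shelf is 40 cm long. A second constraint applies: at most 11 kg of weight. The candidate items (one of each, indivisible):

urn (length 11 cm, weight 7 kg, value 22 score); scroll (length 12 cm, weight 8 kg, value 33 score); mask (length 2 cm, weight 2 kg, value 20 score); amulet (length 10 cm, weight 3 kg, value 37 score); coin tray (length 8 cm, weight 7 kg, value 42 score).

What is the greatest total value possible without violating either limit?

Feasible sets respecting both limits:
- amulet+coin tray: length 18, weight 10, value 79
- scroll+amulet: length 22, weight 11, value 70
- mask+coin tray: length 10, weight 9, value 62
- urn+amulet: length 21, weight 10, value 59
Best: 79 score.

79 score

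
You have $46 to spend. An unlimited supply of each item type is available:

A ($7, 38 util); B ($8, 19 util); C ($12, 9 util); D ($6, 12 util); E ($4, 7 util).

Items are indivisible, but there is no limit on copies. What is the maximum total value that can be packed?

235 util

Best value-per-unit is A at 38/7; filling with it alone gives 6×38 = 228.
Optimal mix: 6×A + 1×E → cost 46, value 235.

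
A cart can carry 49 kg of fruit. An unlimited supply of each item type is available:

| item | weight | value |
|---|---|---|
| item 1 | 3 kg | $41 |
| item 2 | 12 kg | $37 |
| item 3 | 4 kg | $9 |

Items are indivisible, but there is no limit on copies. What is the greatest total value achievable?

$656

Best value-per-unit is item 1 at 41/3, and filling with it alone uses weight 16×3=48. No mix of the others beats 16×41 = 656.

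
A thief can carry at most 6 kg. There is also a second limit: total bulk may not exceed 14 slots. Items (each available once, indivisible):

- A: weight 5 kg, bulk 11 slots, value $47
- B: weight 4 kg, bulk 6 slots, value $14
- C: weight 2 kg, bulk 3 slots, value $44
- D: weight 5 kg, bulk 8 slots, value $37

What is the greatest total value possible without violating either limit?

$58

Feasible sets respecting both limits:
- B+C: weight 6, bulk 9, value 58
- A: weight 5, bulk 11, value 47
- C: weight 2, bulk 3, value 44
Best: $58.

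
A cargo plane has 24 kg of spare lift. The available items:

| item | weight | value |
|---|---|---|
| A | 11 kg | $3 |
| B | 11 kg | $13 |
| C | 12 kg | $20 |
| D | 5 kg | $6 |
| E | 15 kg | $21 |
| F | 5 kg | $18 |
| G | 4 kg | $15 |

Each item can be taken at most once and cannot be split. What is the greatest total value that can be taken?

$54

This is a 0/1 knapsack; check combinations near the capacity.
- E+F+G: weight 15+5+4=24, value 21+18+15=54
- C+F+G: weight 12+5+4=21, value 20+18+15=53
- B+F+G: weight 11+5+4=20, value 13+18+15=46
- C+D+F: weight 12+5+5=22, value 20+6+18=44
- D+E+G: weight 5+15+4=24, value 6+21+15=42
Best: $54.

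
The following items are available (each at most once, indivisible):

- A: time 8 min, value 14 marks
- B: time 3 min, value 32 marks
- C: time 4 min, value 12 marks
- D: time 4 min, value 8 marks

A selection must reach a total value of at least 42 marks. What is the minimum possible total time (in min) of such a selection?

Subsets with value ≥ 42, sorted by total time:
- B+C: time 7, value 44
- B+C+D: time 11, value 52
- A+B: time 11, value 46
- A+B+C: time 15, value 58
Minimum time: 7 min.

7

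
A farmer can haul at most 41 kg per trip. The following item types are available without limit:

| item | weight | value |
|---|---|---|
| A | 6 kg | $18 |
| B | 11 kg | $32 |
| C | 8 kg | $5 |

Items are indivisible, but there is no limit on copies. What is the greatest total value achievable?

$122

Best value-per-unit is A at 18/6; filling with it alone gives 6×18 = 108.
Optimal mix: 5×A + 1×B → weight 41, value 122.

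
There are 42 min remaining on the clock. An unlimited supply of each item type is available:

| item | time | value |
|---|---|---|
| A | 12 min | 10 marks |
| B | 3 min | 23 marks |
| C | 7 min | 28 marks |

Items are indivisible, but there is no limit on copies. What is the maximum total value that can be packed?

Best value-per-unit is B at 23/3, and filling with it alone uses time 14×3=42. No mix of the others beats 14×23 = 322.

322 marks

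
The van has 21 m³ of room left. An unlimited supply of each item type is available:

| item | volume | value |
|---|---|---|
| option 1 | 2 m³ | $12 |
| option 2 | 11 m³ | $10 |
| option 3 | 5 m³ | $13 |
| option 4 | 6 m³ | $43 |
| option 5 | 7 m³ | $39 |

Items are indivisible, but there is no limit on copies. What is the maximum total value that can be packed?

Best value-per-unit is option 4 at 43/6; filling with it alone gives 3×43 = 129.
Optimal mix: 1×option 1 + 3×option 4 → volume 20, value 141.

$141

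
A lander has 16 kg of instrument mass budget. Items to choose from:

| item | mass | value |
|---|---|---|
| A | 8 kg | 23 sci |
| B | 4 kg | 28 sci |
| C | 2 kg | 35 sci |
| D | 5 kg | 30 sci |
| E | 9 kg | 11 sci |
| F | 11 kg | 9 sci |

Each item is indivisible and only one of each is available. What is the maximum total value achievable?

93 sci

This is a 0/1 knapsack; check combinations near the capacity.
- B+C+D: mass 4+2+5=11, value 28+35+30=93
- A+C+D: mass 8+2+5=15, value 23+35+30=88
- A+B+C: mass 8+4+2=14, value 23+28+35=86
- C+D+E: mass 2+5+9=16, value 35+30+11=76
- B+C+E: mass 4+2+9=15, value 28+35+11=74
Best: 93 sci.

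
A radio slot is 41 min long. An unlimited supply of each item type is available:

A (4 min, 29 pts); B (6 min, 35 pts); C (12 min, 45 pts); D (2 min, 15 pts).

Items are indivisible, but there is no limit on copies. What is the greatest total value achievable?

Best value-per-unit is D at 15/2, and filling with it alone uses duration 20×2=40. No mix of the others beats 20×15 = 300.

300 pts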